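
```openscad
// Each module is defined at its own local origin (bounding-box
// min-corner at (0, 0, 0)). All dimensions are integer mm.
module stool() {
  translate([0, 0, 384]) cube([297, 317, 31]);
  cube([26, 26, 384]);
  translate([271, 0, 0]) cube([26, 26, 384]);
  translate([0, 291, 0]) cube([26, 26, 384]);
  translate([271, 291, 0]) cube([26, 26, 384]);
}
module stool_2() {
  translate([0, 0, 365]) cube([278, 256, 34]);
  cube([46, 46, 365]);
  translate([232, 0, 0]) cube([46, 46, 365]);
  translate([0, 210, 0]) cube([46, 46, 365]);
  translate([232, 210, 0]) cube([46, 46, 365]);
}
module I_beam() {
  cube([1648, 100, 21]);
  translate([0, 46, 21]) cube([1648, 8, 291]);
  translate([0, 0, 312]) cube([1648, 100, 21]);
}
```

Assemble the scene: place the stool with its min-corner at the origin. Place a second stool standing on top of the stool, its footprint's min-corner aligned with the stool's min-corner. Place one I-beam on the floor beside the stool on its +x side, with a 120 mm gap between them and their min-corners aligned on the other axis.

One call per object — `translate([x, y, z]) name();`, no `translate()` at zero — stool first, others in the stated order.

stool();
translate([0, 0, 415]) stool_2();
translate([417, 0, 0]) I_beam();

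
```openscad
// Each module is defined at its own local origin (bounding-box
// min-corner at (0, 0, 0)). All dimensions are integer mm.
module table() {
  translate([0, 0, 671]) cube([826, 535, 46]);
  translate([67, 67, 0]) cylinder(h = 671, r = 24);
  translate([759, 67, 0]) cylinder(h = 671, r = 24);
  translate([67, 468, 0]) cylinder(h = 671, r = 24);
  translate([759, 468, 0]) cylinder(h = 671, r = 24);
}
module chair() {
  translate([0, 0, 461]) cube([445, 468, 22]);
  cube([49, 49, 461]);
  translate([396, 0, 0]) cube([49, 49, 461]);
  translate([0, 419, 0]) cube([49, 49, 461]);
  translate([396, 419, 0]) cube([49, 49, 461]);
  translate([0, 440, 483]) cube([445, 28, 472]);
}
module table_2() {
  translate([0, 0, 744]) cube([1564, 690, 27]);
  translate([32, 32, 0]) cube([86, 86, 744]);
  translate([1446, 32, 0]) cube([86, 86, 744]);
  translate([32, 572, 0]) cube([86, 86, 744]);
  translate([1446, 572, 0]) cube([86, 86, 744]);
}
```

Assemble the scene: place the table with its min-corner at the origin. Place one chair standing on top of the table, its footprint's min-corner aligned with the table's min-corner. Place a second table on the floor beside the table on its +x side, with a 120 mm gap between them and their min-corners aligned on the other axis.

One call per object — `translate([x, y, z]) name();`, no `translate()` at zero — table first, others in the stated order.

table();
translate([0, 0, 717]) chair();
translate([946, 0, 0]) table_2();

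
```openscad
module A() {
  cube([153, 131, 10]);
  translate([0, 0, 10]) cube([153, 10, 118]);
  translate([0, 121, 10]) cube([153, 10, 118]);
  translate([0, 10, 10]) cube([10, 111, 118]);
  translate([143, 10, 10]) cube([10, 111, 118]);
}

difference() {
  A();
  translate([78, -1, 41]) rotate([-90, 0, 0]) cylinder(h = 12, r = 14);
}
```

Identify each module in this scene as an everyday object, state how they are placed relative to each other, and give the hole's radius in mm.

The subtracted cylinder has r = 14 mm.

A is an open box. The open box has a circular hole through its front wall. The hole's radius is 14 mm.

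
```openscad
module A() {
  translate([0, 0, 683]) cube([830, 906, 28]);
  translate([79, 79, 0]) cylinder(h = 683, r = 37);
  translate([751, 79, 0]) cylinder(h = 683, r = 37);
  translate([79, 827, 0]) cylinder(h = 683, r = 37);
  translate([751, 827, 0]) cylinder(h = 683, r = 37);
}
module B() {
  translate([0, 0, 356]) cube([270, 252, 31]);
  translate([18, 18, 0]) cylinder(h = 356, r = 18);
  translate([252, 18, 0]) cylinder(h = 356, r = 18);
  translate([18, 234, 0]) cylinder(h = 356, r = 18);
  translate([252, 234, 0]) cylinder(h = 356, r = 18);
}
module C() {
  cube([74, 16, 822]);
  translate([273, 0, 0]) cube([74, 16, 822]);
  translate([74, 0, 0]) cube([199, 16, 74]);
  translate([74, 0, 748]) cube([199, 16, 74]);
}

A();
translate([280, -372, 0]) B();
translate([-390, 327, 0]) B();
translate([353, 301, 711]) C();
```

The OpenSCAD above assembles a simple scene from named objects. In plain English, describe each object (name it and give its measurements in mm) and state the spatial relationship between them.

A is a rectangular dining table. The top is 830×906×28 mm with its upper surface at z = 711 mm. It stands on four round legs of 74 mm diameter, each leg's bounding box inset 42 mm from the nearest pair of top edges, running from the floor to the underside of the top.

B is a simple wooden stool: a rectangular seat 270 mm (x) by 252 mm (y), 31 mm thick, top face at z = 387 mm, on four round legs, each 36 mm in diameter. The legs rest on z = 0, each leg's axis is inset half a diameter from the nearest pair of seat edges (so the leg's bounding box is flush with the corner).

C is a picture frame with a 199×674 mm rectangular opening (x by z) and a uniform 74 mm border on every side. Frame depth is 16 mm along y. It is built from two vertical stiles running the full outside height and two horizontal rails spanning the gap between the stiles.

Two stools sit around the table at the −y, −x sides. The picture frame is on top of the table.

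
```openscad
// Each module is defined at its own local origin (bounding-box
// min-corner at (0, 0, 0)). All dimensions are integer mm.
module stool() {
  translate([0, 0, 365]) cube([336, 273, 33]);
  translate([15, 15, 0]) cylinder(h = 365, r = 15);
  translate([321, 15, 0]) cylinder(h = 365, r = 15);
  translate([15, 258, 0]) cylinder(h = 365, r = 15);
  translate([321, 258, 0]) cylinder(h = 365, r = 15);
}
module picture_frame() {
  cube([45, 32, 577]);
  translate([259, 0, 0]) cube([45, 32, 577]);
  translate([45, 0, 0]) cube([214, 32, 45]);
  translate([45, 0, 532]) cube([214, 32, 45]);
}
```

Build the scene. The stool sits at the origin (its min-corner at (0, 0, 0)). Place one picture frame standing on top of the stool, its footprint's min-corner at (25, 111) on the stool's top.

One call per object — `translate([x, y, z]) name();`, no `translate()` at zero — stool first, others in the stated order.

stool();
translate([25, 111, 398]) picture_frame();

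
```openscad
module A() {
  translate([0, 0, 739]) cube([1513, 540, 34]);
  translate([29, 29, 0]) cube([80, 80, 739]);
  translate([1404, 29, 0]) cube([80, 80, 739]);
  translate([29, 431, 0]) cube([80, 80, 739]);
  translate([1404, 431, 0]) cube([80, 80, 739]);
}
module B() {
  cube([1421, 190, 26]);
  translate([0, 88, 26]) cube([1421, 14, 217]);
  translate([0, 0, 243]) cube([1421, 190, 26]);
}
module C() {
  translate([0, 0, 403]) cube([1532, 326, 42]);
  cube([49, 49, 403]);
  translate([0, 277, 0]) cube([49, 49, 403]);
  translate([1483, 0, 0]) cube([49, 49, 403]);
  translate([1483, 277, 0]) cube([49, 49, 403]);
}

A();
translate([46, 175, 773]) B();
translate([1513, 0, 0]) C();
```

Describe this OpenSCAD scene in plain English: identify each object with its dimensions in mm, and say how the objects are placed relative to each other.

A is a table: top 1513 mm (x) × 540 mm (y), 34 mm thick, upper face at z = 773 mm, on four 80×80 mm square legs, each inset 29 mm from the nearest pair of top edges, running from z = 0 to the bottom of the top.

B is an I-beam lying along x, 1421 mm long. Overall section height 269 mm. Two flanges 190 mm wide (y) and 26 mm thick, one on the floor and one at the top; a web 14 mm thick runs between them, centred on the flange width.

C is a long wooden bench with a 1532 mm (x) × 326 mm (y) seat, 42 mm thick, its top surface 445 mm above the floor. Four 49 mm square legs at the seat corners, flush with the edges, run from z = 0 to the seat underside.

The I-beam is on top of the table, centred. The bench is against the table's +x side, with their −y faces flush.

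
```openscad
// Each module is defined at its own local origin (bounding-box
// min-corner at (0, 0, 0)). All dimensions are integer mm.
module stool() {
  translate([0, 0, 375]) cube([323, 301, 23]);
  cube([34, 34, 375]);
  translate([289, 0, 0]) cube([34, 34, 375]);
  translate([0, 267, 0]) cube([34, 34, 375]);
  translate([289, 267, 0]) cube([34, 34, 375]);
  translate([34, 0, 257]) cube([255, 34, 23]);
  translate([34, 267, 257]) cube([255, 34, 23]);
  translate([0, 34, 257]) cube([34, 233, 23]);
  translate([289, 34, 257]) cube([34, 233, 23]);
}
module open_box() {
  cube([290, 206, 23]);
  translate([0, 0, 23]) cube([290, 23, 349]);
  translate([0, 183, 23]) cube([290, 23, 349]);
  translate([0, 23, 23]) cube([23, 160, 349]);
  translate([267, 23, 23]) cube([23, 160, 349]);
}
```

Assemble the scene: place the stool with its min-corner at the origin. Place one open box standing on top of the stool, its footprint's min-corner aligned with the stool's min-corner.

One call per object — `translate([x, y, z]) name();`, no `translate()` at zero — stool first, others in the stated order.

stool();
translate([0, 0, 398]) open_box();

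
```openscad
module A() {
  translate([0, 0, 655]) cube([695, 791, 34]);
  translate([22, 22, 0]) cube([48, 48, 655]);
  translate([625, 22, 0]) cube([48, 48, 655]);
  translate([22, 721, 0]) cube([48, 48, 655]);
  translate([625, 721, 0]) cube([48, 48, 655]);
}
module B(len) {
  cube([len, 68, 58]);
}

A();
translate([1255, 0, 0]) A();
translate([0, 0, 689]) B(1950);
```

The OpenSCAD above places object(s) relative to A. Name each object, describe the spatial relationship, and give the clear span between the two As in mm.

Second table starts at x = 1255; first ends at x = 695; clear span = 1255 − 695 = 560 mm.

A is a table. B is a beam. A beam spans the tops of two tables. The clear span between the two tables is 560 mm.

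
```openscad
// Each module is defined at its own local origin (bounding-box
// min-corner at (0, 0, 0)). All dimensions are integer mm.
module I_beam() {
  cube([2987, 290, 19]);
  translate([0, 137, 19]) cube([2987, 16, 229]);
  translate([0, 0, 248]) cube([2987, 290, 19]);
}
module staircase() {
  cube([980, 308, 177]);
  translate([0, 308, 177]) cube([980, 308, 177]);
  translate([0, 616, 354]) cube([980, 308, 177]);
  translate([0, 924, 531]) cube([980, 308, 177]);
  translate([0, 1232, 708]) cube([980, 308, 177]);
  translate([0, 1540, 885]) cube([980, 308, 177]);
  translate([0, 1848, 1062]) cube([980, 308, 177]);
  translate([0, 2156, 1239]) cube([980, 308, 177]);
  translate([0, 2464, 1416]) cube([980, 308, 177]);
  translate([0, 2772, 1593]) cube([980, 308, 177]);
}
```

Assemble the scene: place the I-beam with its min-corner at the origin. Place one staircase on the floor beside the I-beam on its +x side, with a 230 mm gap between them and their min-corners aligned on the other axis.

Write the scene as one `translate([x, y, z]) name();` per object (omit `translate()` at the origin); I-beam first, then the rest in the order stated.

I_beam();
translate([3217, 0, 0]) staircase();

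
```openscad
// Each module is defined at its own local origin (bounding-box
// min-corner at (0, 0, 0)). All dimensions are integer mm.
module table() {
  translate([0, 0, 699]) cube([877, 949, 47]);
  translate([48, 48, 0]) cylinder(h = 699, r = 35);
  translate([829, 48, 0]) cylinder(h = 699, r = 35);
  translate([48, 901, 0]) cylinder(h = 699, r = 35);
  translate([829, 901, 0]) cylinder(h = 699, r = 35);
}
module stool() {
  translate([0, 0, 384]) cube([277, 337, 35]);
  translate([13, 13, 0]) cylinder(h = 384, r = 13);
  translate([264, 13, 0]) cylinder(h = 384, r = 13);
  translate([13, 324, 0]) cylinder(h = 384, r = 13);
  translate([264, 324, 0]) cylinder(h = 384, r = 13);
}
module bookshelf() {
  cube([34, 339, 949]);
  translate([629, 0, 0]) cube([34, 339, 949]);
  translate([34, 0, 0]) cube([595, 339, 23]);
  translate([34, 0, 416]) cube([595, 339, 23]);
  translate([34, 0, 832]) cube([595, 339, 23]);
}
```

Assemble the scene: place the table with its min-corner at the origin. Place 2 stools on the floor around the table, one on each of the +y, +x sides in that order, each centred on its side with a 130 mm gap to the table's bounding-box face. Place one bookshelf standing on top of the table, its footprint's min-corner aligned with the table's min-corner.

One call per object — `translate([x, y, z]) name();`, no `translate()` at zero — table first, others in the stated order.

table();
translate([300, 1079, 0]) stool();
translate([1007, 306, 0]) stool();
translate([0, 0, 746]) bookshelf();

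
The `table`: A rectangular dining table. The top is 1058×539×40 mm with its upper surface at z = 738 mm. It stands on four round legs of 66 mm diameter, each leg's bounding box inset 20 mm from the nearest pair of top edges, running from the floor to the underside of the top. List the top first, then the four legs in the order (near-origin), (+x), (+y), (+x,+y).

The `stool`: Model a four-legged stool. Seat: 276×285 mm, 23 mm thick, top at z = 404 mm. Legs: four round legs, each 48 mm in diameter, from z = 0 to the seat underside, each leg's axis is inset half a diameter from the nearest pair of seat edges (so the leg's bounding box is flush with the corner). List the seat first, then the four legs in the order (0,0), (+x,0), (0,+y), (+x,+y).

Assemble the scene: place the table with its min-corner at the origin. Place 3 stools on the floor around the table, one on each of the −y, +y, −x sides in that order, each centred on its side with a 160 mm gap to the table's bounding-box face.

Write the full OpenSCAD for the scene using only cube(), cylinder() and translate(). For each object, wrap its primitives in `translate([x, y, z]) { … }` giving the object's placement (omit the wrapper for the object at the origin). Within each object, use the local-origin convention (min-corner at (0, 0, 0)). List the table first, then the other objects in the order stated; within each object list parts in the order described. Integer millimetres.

translate([0, 0, 698]) cube([1058, 539, 40]);
translate([53, 53, 0]) cylinder(h = 698, r = 33);
translate([1005, 53, 0]) cylinder(h = 698, r = 33);
translate([53, 486, 0]) cylinder(h = 698, r = 33);
translate([1005, 486, 0]) cylinder(h = 698, r = 33);
translate([391, -445, 0]) {
  translate([0, 0, 381]) cube([276, 285, 23]);
  translate([24, 24, 0]) cylinder(h = 381, r = 24);
  translate([252, 24, 0]) cylinder(h = 381, r = 24);
  translate([24, 261, 0]) cylinder(h = 381, r = 24);
  translate([252, 261, 0]) cylinder(h = 381, r = 24);
}
translate([391, 699, 0]) {
  translate([0, 0, 381]) cube([276, 285, 23]);
  translate([24, 24, 0]) cylinder(h = 381, r = 24);
  translate([252, 24, 0]) cylinder(h = 381, r = 24);
  translate([24, 261, 0]) cylinder(h = 381, r = 24);
  translate([252, 261, 0]) cylinder(h = 381, r = 24);
}
translate([-436, 127, 0]) {
  translate([0, 0, 381]) cube([276, 285, 23]);
  translate([24, 24, 0]) cylinder(h = 381, r = 24);
  translate([252, 24, 0]) cylinder(h = 381, r = 24);
  translate([24, 261, 0]) cylinder(h = 381, r = 24);
  translate([252, 261, 0]) cylinder(h = 381, r = 24);
}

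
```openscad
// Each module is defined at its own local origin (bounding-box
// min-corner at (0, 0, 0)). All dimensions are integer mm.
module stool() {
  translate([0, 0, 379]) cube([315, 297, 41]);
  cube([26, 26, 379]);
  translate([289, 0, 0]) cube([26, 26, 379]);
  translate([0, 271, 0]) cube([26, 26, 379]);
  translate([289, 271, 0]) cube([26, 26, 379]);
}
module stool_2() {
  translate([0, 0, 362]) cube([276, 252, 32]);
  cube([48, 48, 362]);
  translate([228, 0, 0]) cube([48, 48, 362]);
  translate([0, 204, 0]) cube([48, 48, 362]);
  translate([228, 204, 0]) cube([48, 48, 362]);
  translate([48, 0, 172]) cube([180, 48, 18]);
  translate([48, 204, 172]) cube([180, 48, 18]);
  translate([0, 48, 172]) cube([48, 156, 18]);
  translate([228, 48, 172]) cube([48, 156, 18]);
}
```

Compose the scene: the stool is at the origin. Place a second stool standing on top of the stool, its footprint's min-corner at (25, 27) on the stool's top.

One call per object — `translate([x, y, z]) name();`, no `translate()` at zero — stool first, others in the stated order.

stool();
translate([25, 27, 420]) stool_2();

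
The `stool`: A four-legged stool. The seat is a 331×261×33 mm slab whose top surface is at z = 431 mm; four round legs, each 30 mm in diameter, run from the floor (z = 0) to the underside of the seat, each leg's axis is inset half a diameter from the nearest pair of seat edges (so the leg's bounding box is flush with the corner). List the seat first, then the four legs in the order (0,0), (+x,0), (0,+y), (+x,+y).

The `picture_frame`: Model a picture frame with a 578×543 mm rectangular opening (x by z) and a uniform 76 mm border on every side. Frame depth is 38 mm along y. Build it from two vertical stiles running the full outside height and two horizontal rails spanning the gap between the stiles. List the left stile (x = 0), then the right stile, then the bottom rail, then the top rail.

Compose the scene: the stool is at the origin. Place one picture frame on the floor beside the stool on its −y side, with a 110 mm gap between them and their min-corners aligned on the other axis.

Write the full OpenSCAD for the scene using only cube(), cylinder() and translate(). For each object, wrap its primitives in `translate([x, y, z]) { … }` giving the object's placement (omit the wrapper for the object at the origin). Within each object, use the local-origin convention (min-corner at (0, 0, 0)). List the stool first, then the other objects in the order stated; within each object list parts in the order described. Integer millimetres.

translate([0, 0, 398]) cube([331, 261, 33]);
translate([15, 15, 0]) cylinder(h = 398, r = 15);
translate([316, 15, 0]) cylinder(h = 398, r = 15);
translate([15, 246, 0]) cylinder(h = 398, r = 15);
translate([316, 246, 0]) cylinder(h = 398, r = 15);
translate([0, -148, 0]) {
  cube([76, 38, 695]);
  translate([654, 0, 0]) cube([76, 38, 695]);
  translate([76, 0, 0]) cube([578, 38, 76]);
  translate([76, 0, 619]) cube([578, 38, 76]);
}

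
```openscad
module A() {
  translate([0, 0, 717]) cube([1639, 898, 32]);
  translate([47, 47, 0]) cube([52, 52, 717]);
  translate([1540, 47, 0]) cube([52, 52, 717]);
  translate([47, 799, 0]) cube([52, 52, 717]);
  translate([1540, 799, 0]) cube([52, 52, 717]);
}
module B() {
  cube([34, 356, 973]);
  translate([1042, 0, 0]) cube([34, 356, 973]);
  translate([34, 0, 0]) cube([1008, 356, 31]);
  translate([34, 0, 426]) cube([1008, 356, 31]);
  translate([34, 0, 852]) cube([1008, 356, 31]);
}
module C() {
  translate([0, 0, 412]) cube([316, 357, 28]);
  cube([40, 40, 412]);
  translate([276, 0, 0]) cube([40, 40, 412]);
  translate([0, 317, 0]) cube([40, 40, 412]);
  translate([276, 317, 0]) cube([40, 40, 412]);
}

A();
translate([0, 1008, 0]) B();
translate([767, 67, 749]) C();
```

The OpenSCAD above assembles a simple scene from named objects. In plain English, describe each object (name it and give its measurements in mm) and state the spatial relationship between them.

A is a table: top 1639 mm (x) × 898 mm (y), 32 mm thick, upper face at z = 749 mm, on four 52×52 mm square legs, each inset 47 mm from the nearest pair of top edges, running from z = 0 to the bottom of the top.

B is an open bookshelf. Two side panels, each 34 mm thick, 356 mm deep and 973 mm tall, stand 1076 mm apart (outside-to-outside). Between them sit 3 shelves, each 31 mm thick and 356 mm deep, spanning the full gap between the sides. The bottom shelf rests on the floor (its underside at z = 0) and the clear gap between one shelf's top and the next shelf's underside is 395 mm.

C is a four-legged stool. The seat is 316×357 mm, 28 mm thick, top at z = 440 mm. It stands on four square legs, each 40×40 mm in cross-section, from z = 0 to the seat underside, each flush with a corner of the seat.

The bookshelf is on the floor beside the table on its +y side. The stool is on top of the table.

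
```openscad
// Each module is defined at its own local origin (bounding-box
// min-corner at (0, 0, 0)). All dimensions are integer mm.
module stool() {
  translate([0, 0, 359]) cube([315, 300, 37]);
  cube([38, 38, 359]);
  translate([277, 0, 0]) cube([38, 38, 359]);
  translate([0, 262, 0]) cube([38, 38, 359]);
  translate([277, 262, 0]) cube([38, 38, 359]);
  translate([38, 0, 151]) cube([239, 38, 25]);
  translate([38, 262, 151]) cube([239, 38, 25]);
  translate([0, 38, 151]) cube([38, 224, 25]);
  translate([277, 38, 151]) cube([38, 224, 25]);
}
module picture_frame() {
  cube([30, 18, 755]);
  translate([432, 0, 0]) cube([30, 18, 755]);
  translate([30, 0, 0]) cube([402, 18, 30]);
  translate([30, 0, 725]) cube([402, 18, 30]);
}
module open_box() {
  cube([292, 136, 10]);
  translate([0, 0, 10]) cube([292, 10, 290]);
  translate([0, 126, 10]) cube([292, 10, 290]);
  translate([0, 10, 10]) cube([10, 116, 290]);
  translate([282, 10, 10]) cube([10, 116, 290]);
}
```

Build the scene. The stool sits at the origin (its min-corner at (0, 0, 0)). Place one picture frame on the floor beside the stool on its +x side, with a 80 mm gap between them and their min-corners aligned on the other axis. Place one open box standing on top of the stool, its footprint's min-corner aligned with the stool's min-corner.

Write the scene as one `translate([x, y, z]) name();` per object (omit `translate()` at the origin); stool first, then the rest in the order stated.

stool();
translate([395, 0, 0]) picture_frame();
translate([0, 0, 396]) open_box();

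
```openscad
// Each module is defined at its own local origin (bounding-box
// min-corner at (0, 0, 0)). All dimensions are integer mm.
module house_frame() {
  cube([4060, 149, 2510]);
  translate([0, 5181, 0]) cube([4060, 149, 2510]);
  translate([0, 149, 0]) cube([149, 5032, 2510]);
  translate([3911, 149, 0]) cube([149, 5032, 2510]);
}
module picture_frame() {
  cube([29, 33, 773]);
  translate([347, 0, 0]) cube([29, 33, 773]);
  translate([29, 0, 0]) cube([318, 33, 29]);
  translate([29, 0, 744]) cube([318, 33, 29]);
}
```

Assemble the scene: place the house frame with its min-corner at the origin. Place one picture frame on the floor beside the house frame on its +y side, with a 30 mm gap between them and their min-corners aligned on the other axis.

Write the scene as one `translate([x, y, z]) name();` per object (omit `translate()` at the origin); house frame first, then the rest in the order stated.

house_frame();
translate([0, 5360, 0]) picture_frame();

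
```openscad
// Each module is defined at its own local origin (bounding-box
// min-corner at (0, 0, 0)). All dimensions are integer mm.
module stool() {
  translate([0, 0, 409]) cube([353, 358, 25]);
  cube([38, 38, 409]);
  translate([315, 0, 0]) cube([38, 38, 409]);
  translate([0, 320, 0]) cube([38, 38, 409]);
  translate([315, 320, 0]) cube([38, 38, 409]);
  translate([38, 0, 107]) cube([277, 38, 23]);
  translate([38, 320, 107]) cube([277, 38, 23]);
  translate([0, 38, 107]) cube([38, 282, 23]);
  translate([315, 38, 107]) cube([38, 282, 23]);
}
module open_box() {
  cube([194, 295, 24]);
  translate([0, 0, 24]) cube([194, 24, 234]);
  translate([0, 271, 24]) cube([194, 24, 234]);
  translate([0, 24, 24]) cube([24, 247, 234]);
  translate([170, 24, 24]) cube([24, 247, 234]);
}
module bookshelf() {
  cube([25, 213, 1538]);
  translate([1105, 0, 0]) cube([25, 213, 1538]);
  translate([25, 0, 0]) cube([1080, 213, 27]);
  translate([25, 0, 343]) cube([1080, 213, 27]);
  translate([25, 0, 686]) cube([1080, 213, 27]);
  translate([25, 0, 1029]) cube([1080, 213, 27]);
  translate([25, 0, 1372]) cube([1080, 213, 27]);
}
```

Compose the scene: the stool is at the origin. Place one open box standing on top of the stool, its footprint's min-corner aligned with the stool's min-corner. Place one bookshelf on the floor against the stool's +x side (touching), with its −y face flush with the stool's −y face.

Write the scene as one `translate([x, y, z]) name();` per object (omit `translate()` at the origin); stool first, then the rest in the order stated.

stool();
translate([0, 0, 434]) open_box();
translate([353, 0, 0]) bookshelf();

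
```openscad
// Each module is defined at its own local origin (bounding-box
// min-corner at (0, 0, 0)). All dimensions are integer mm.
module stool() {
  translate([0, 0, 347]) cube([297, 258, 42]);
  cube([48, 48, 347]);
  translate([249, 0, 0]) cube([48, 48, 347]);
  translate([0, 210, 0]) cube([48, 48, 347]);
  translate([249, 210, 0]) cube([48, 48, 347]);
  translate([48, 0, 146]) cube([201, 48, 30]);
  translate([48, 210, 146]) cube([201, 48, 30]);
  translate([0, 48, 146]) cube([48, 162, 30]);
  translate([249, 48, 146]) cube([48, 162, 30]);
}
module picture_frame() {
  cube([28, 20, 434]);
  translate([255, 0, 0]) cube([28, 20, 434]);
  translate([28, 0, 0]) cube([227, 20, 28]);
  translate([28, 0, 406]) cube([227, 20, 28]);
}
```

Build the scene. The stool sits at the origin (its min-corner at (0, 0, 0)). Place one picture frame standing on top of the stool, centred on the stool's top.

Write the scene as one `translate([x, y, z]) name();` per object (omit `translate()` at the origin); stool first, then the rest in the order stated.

stool();
translate([7, 119, 389]) picture_frame();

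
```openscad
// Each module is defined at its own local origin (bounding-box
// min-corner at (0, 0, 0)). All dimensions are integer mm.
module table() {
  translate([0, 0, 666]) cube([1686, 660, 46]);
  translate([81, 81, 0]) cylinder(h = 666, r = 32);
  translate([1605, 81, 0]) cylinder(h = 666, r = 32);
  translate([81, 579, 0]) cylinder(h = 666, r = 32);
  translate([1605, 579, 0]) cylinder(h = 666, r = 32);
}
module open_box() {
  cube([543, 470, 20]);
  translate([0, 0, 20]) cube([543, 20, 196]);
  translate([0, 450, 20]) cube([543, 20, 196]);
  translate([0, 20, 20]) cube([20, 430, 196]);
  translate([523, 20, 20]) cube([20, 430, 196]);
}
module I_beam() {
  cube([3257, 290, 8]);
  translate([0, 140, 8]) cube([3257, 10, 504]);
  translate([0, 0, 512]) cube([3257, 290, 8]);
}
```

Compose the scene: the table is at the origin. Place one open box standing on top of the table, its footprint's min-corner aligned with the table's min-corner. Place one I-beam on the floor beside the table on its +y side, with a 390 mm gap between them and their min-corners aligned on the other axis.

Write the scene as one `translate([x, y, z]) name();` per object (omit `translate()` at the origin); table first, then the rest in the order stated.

table();
translate([0, 0, 712]) open_box();
translate([0, 1050, 0]) I_beam();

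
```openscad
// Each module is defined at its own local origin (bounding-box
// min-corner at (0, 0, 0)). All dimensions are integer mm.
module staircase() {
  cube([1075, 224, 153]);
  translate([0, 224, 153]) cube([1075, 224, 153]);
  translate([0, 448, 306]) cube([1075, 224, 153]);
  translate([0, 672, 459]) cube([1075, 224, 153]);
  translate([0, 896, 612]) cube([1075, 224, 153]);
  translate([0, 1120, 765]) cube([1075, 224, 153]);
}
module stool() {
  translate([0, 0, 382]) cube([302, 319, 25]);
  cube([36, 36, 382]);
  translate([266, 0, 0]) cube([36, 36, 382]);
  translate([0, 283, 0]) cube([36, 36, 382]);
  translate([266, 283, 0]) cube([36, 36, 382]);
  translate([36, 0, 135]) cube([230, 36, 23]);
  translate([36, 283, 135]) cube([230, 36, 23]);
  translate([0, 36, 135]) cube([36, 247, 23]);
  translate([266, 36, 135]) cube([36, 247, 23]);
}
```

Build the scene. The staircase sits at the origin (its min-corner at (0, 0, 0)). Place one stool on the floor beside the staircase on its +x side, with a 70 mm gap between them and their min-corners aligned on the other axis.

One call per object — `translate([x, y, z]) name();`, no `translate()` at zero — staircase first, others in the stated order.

staircase();
translate([1145, 0, 0]) stool();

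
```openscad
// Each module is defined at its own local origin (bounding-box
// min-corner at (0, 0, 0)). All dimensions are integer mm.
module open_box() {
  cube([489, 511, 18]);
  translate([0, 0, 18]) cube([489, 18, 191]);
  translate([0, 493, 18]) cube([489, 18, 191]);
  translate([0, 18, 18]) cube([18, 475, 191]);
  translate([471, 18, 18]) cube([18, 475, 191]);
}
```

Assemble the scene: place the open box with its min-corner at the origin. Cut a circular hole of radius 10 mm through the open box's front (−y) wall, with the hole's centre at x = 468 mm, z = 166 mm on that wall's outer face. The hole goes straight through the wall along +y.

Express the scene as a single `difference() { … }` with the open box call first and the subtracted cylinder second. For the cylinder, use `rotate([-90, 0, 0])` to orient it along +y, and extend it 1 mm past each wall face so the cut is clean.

difference() {
  open_box();
  translate([468, -1, 166]) rotate([-90, 0, 0]) cylinder(h = 20, r = 10);
}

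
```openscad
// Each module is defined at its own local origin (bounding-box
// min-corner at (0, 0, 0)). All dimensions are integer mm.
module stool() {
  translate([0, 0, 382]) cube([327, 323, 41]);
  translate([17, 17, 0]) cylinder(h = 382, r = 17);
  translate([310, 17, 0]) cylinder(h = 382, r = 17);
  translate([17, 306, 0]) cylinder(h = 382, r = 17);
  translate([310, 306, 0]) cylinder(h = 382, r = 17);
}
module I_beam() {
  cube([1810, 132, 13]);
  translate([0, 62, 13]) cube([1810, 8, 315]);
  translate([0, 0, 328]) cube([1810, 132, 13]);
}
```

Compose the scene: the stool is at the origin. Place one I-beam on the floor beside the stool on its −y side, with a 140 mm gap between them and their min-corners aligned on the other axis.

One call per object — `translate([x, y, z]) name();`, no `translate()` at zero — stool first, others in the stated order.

stool();
translate([0, -272, 0]) I_beam();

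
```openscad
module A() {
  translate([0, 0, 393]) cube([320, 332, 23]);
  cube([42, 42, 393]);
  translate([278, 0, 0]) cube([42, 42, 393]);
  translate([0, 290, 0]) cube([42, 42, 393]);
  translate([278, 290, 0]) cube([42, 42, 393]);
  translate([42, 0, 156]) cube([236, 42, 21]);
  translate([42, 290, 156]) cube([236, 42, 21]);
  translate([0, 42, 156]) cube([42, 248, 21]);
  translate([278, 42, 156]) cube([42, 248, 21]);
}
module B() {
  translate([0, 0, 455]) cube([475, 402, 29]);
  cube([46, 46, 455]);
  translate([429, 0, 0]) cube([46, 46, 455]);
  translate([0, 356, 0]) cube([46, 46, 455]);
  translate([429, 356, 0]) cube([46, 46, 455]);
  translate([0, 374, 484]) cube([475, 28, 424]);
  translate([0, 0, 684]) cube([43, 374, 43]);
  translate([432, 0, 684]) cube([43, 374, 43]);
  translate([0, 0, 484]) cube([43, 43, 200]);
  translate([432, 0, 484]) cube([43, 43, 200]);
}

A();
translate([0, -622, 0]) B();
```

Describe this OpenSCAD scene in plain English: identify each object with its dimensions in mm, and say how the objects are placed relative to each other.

A is a simple wooden stool: a rectangular seat 320 mm (x) by 332 mm (y), 23 mm thick, top face at z = 416 mm, on four square legs, each 42×42 mm in cross-section. The legs rest on z = 0, each flush with a corner of the seat. Four stretchers, 42 mm wide and 21 mm tall, connect adjacent legs with their undersides at z = 156 mm, each running between the inner faces of the legs it joins and aligned with the legs' outer faces on the other axis.

B is a chair. The seat is a 475×402×29 mm slab with its top at z = 484 mm, on four 46×46 mm corner legs (flush with the seat edges, standing on z = 0). A flat backrest 28 mm thick, 424 mm tall, spans the full seat width and rises from the seat top along its +y edge, rear face flush with the rear of the seat. Two armrests of 43×43 mm section run along each side from the seat's front edge to the front of the backrest, top faces 243 mm above the seat top and outer faces flush with the seat's x-edges; a 43×43 mm post under the front of each armrest stands on the seat at the front corner.

The chair is on the floor beside the stool on its −y side.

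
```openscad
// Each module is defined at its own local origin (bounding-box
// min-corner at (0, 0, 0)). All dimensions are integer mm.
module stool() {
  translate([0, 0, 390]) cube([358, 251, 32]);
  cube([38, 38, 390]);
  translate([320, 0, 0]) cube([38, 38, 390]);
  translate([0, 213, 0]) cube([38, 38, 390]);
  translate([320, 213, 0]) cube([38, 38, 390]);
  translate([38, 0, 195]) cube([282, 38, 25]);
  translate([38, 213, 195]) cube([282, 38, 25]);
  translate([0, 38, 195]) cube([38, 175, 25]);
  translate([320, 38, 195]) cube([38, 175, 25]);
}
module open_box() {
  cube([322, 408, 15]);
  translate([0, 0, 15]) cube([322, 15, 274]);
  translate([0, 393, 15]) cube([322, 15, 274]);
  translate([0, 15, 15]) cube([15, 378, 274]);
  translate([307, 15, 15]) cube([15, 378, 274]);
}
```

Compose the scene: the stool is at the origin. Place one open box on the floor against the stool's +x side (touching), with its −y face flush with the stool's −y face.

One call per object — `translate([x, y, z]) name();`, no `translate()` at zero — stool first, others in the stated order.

stool();
translate([358, 0, 0]) open_box();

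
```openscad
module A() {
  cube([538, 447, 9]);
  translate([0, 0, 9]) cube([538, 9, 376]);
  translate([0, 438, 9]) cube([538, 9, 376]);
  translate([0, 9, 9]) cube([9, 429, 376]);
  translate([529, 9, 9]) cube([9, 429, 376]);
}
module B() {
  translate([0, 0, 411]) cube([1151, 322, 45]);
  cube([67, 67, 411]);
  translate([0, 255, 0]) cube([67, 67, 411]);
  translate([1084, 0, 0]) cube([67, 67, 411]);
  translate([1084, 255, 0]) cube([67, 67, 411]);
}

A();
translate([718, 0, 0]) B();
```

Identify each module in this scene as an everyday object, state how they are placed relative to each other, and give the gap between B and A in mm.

A is an open box. B is a bench. The bench is on the floor beside the open box on its +x side. The gap between the bench and the open box is 180 mm.

The bench's nearest face is 180 mm from the open box's +x face.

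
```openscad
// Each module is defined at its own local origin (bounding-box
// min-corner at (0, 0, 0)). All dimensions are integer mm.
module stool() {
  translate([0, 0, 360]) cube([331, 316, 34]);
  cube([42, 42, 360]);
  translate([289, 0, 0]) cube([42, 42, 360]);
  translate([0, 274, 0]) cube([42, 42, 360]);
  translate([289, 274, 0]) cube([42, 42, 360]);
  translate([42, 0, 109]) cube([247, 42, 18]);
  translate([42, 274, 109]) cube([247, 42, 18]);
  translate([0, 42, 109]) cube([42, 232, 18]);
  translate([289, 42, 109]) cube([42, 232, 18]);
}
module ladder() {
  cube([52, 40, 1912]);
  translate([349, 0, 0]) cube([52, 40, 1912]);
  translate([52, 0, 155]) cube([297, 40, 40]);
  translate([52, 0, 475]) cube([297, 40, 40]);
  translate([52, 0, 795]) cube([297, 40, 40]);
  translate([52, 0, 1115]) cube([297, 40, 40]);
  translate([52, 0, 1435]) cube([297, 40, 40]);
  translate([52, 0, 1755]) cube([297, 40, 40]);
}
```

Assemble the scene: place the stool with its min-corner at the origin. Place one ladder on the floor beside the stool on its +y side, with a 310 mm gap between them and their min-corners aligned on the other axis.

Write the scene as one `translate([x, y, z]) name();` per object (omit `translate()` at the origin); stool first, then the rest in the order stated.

stool();
translate([0, 626, 0]) ladder();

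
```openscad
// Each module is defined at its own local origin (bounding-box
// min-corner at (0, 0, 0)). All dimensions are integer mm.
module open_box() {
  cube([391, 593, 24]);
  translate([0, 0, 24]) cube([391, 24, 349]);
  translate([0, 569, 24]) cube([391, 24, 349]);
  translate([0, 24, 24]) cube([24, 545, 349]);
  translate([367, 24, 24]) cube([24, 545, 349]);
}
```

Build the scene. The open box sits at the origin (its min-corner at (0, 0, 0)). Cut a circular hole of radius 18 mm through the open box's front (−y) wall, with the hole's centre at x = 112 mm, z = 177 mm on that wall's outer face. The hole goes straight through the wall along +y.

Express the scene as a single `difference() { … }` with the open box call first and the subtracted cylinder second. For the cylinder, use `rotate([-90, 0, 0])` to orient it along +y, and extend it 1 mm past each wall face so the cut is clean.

difference() {
  open_box();
  translate([112, -1, 177]) rotate([-90, 0, 0]) cylinder(h = 26, r = 18);
}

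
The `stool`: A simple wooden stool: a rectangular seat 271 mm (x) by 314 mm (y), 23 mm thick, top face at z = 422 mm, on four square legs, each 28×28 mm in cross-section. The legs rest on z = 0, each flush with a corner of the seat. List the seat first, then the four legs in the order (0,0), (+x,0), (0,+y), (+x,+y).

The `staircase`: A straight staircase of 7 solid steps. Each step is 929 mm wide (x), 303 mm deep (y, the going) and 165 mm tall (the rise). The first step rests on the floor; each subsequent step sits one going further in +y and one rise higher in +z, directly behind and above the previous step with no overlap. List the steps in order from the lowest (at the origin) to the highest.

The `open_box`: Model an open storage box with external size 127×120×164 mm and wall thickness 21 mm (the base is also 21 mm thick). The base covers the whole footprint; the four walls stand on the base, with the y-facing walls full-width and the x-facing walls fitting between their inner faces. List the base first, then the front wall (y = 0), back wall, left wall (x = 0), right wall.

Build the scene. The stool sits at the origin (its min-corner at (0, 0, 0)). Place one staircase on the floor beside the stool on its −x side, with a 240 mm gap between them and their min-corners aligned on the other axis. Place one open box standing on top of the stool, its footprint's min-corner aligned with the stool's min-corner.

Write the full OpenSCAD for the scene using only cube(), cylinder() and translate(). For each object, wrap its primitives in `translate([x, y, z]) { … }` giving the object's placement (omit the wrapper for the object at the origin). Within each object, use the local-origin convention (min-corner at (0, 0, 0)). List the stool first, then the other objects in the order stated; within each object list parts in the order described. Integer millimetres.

translate([0, 0, 399]) cube([271, 314, 23]);
cube([28, 28, 399]);
translate([243, 0, 0]) cube([28, 28, 399]);
translate([0, 286, 0]) cube([28, 28, 399]);
translate([243, 286, 0]) cube([28, 28, 399]);
translate([-1169, 0, 0]) {
  cube([929, 303, 165]);
  translate([0, 303, 165]) cube([929, 303, 165]);
  translate([0, 606, 330]) cube([929, 303, 165]);
  translate([0, 909, 495]) cube([929, 303, 165]);
  translate([0, 1212, 660]) cube([929, 303, 165]);
  translate([0, 1515, 825]) cube([929, 303, 165]);
  translate([0, 1818, 990]) cube([929, 303, 165]);
}
translate([0, 0, 422]) {
  cube([127, 120, 21]);
  translate([0, 0, 21]) cube([127, 21, 143]);
  translate([0, 99, 21]) cube([127, 21, 143]);
  translate([0, 21, 21]) cube([21, 78, 143]);
  translate([106, 21, 21]) cube([21, 78, 143]);
}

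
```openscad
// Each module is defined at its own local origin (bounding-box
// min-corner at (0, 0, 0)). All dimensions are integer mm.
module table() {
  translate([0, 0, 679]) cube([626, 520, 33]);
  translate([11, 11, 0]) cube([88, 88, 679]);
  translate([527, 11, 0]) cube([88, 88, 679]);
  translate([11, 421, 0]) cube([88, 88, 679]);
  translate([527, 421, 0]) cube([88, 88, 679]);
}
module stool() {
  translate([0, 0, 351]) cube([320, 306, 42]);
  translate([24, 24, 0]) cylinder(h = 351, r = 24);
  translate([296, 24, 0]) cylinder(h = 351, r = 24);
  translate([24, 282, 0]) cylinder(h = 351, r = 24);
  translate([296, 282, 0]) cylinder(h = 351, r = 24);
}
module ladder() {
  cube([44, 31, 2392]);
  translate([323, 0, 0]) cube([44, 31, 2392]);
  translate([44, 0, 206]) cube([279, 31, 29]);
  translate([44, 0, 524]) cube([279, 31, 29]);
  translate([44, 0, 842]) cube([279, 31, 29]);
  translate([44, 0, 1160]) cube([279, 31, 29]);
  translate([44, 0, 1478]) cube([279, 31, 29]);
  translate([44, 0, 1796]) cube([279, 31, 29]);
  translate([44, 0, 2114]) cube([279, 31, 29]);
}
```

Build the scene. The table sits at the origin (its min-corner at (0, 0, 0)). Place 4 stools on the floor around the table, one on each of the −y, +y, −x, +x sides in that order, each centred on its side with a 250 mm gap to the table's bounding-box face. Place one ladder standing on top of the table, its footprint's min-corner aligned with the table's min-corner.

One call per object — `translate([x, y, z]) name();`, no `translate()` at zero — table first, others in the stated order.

table();
translate([153, -556, 0]) stool();
translate([153, 770, 0]) stool();
translate([-570, 107, 0]) stool();
translate([876, 107, 0]) stool();
translate([0, 0, 712]) ladder();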